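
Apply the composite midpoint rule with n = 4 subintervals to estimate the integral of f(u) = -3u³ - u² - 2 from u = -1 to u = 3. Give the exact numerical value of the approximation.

-74

h = (3 − (-1))/4 = 1.
Midpoints m₁,…,m₄ = -0.5, 0.5, 1.5, 2.5.
f(m₁)=-1.875, f(m₂)=-2.625, f(m₃)=-14.375, f(m₄)=-55.125.
h·[f(m₁) + f(m₂) + f(m₃) + f(m₄)] = 1·(-74) = -74.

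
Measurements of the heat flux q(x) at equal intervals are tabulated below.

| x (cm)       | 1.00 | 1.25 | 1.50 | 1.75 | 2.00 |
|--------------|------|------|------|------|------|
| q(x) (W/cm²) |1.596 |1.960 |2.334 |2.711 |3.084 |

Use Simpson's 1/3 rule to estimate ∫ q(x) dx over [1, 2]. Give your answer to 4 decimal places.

h = 0.25, n = 4.
(h/3)·[y₀ + 4y₁ + 2y₂ + 4y₃ + y₄] = 0.083333·(28.032) = 2.3360.

2.3360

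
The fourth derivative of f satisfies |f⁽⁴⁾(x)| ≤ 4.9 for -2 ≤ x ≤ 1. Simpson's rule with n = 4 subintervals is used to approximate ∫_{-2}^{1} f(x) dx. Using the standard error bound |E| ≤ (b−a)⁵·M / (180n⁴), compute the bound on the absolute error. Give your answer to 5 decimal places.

0.02584

|E| ≤ (3)⁵·4.9 / (180·4⁴) = 1190.7/46080 = 0.02584.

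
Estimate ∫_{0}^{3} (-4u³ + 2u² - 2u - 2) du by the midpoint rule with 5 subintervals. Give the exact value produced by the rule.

h = (3 − 0)/5 = 0.6.
Midpoints m₁,…,m₅ = 0.3, 0.9, 1.5, 2.1, 2.7.
f(m₁)=-2.528, f(m₂)=-5.096, f(m₃)=-14, f(m₄)=-34.424, f(m₅)=-71.552.
h·[f(m₁) + f(m₂) + f(m₃) + f(m₄) + f(m₅)] = 0.6·(-127.6) = -76.56.

-76.56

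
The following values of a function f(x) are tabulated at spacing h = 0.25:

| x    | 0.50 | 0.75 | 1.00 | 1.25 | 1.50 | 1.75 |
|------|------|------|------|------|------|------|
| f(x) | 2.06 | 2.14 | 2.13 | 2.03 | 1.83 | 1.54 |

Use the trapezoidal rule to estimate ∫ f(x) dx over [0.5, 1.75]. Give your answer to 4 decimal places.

h = 0.25, n = 5.
(h/2)·[y₀ + 2y₁ + 2y₂ + 2y₃ + 2y₄ + y₅] = 0.125·(19.86) = 2.4825.

2.4825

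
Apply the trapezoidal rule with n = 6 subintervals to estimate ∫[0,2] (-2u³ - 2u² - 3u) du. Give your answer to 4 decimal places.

-19.6296

h = (2 − 0)/6 = 0.333333.
Nodes u₀,…,u₆ = 0, 0.333333, 0.666667, 1, 1.333333, 1.666667, 2.
f(u) = -2u³ - 2u² - 3u: f₀=0, f₁=-1.296296, f₂=-3.481481, f₃=-7, f₄=-12.296296, f₅=-19.814815, f₆=-30.
(h/2)·[f₀ + 2f₁ + 2f₂ + 2f₃ + 2f₄ + 2f₅ + f₆] = 0.166667·(-117.777778) = -19.6296.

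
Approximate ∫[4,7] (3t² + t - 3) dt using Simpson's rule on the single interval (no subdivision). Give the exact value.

286.5

S = (b−a)/6 · [f(4) + 4f(5.5) + f(7)] = 0.5·[49 + 4·93.25 + 151] = 286.5.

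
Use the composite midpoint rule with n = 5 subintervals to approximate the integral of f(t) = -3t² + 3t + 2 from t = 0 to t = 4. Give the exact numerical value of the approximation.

-31.36

h = (4 − 0)/5 = 0.8.
Midpoints m₁,…,m₅ = 0.4, 1.2, 2, 2.8, 3.6.
f(m₁)=2.72, f(m₂)=1.28, f(m₃)=-4, f(m₄)=-13.12, f(m₅)=-26.08.
h·[f(m₁) + f(m₂) + f(m₃) + f(m₄) + f(m₅)] = 0.8·(-39.2) = -31.36.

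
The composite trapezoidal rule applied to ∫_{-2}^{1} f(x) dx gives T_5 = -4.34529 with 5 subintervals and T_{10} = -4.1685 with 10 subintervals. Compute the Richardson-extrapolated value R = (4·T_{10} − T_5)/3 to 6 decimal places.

R = (4·T_{10} − T_5) / 3 = (4·(-4.1685) − (-4.34529))/3 = (-12.32871)/3 = -4.109570.

-4.109570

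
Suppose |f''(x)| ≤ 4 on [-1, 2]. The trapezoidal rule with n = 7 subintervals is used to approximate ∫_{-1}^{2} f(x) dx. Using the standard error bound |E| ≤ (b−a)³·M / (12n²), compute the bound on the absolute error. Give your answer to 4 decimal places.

|E| ≤ (3)³·4 / (12·7²) = 108/588 = 0.1837.

0.1837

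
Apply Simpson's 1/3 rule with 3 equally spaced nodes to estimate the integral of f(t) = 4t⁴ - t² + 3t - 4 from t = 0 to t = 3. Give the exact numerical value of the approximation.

195

h = (3 − 0)/2 = 1.5.
Nodes t₀,…,t₂ = 0, 1.5, 3.
f(t) = 4t⁴ - t² + 3t - 4: f₀=-4, f₁=18.5, f₂=320.
(h/3)·[f₀ + 4f₁ + f₂] = 0.5·(390) = 195.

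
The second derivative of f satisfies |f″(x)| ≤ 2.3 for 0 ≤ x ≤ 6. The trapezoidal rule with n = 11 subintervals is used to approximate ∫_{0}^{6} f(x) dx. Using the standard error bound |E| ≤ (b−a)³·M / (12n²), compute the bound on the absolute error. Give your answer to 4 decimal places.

0.3421

|E| ≤ (6)³·2.3 / (12·11²) = 496.8/1452 = 0.3421.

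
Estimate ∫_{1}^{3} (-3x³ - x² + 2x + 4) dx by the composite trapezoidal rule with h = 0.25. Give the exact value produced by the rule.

-53.0625

h = (3 − 1)/8 = 0.25.
Nodes x₀,…,x₈ = 1, 1.25, 1.5, 1.75, 2, 2.25, 2.5, 2.75, 3.
f(x) = -3x³ - x² + 2x + 4: f₀=2, f₁=-0.921875, f₂=-5.375, f₃=-11.640625, f₄=-20, f₅=-30.734375, f₆=-44.125, f₇=-60.453125, f₈=-80.
(h/2)·[f₀ + 2f₁ + 2f₂ + 2f₃ + 2f₄ + 2f₅ + 2f₆ + 2f₇ + f₈] = 0.125·(-424.5) = -53.0625.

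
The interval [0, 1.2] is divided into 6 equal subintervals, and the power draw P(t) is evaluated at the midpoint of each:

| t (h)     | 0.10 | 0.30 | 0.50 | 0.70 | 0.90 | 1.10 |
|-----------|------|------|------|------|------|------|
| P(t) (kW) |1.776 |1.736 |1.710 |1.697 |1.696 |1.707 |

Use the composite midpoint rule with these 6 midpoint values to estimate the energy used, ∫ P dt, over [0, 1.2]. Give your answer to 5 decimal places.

2.06440

h = 0.2, n = 6.
h·[y(m₁) + y(m₂) + y(m₃) + y(m₄) + y(m₅) + y(m₆)] = 0.2·(10.322) = 2.06440.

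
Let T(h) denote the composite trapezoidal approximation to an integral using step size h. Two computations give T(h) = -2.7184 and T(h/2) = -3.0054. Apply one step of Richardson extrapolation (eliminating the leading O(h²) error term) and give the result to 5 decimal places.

-3.10107

R = (4·T(h/2) − T(h)) / 3 = (4·(-3.0054) − (-2.7184))/3 = (-9.3032)/3 = -3.10107.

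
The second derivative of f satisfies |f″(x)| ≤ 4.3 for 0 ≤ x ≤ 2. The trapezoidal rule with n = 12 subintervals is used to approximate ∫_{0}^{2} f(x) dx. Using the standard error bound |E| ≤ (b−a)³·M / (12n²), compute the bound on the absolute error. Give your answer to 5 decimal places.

0.01991

|E| ≤ (2)³·4.3 / (12·12²) = 34.4/1728 = 0.01991.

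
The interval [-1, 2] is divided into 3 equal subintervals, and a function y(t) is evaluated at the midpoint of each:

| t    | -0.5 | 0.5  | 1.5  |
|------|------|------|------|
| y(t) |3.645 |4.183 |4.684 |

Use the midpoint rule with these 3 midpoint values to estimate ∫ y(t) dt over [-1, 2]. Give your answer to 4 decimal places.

12.5120

h = 1, n = 3.
h·[y(m₁) + y(m₂) + y(m₃)] = 1·(12.512) = 12.5120.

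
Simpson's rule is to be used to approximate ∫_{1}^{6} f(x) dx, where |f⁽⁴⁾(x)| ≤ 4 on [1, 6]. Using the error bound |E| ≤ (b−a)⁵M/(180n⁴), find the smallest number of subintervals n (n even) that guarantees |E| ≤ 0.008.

Need 12500/(180n⁴) ≤ 0.008.
n⁴ ≥ 12500/(180·0.008) = 8680.56 ⇒ n ≥ 9.6524, so the smallest even n is 10. (n must be even for Simpson's rule.)

10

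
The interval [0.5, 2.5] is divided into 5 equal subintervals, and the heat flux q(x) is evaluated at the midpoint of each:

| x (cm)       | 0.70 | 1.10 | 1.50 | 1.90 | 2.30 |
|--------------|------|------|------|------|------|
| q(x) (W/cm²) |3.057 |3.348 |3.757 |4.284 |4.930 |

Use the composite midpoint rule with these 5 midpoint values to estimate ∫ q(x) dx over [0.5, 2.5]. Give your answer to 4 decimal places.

7.7504

h = 0.4, n = 5.
h·[y(m₁) + y(m₂) + y(m₃) + y(m₄) + y(m₅)] = 0.4·(19.376) = 7.7504.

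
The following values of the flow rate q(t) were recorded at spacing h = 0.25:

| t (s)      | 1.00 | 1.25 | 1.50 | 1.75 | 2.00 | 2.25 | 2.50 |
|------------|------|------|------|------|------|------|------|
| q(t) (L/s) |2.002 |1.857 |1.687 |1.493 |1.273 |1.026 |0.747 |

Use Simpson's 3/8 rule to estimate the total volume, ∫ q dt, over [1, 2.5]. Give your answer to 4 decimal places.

h = 0.25, n = 6.
(3h/8)·[y₀ + 3y₁ + 3y₂ + 2y₃ + 3y₄ + 3y₅ + y₆] = 0.09375·(23.264) = 2.1810.

2.1810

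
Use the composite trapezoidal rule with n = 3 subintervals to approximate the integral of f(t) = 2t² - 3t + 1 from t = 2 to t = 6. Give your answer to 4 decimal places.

97.0370

h = (6 − 2)/3 = 1.333333.
Nodes t₀,…,t₃ = 2, 3.333333, 4.666667, 6.
f(t) = 2t² - 3t + 1: f₀=3, f₁=13.222222, f₂=30.555556, f₃=55.
(h/2)·[f₀ + 2f₁ + 2f₂ + f₃] = 0.666667·(145.555556) = 97.0370.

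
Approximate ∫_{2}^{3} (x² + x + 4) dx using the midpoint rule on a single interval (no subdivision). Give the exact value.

12.75

M = (b−a)·f(2.5) = 1·(12.75) = 12.75.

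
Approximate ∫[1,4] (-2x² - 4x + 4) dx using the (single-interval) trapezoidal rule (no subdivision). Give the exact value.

T = (b−a)/2 · [f(1) + f(4)] = 1.5·[(-2) + (-44)] = -69.

-69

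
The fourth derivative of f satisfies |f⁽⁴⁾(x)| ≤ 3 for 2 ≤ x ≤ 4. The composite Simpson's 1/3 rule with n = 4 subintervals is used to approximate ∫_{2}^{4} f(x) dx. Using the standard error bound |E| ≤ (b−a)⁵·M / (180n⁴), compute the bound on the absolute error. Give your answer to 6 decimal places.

0.002083

|E| ≤ (2)⁵·3 / (180·4⁴) = 96/46080 = 0.002083.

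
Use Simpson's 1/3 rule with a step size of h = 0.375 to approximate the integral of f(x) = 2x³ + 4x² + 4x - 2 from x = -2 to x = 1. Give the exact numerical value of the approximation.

-7.5

h = (1 − (-2))/8 = 0.375.
Nodes x₀,…,x₈ = -2, -1.625, -1.25, -0.875, -0.5, -0.125, 0.25, 0.625, 1.
f(x) = 2x³ + 4x² + 4x - 2: f₀=-10, f₁=-6.51953125, f₂=-4.65625, f₃=-3.77734375, f₄=-3.25, f₅=-2.44140625, f₆=-0.71875, f₇=2.55078125, f₈=8.
(h/3)·[f₀ + 4f₁ + 2f₂ + 4f₃ + 2f₄ + 4f₅ + 2f₆ + 4f₇ + f₈] = 0.125·(-60) = -7.5.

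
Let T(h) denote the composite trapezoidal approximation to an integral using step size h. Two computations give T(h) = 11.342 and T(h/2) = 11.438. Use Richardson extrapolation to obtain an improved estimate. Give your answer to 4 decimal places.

11.4700

R = (4·T(h/2) − T(h)) / 3 = (4·11.438 − 11.342)/3 = (34.410)/3 = 11.4700.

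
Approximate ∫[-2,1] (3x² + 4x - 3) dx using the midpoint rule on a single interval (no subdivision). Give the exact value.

-12.75

M = (b−a)·f(-0.5) = 3·(-4.25) = -12.75.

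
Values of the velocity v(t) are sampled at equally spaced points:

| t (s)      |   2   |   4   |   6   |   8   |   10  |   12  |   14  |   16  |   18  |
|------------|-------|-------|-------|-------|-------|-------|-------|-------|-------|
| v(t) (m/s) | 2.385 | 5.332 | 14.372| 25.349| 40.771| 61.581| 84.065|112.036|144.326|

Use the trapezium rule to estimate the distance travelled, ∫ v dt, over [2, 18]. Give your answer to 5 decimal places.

833.72300

h = 2, n = 8.
(h/2)·[y₀ + 2y₁ + 2y₂ + 2y₃ + 2y₄ + 2y₅ + 2y₆ + 2y₇ + y₈] = 1·(833.723) = 833.72300.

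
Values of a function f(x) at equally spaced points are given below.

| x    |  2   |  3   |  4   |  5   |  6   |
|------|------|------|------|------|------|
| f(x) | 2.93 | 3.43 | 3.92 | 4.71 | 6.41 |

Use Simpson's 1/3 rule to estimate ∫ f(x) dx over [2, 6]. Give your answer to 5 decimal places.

16.58000

h = 1, n = 4.
(h/3)·[y₀ + 4y₁ + 2y₂ + 4y₃ + y₄] = 0.333333·(49.74) = 16.58000.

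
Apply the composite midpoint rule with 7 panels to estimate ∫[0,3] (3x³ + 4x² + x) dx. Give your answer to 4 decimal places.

h = (3 − 0)/7 = 0.428571.
Midpoints m₁,…,m₇ = 0.214286, 0.642857, 1.071429, 1.5, 1.928571, 2.357143, 2.785714.
f(m₁)=0.427478, f(m₂)=3.092930, f(m₃)=9.353134, f(m₄)=20.625, f(m₅)=38.325437, f(m₆)=63.871356, f(m₇)=98.679665.
h·[f(m₁) + f(m₂) + f(m₃) + f(m₄) + f(m₅) + f(m₆) + f(m₇)] = 0.428571·(234.375) = 100.4464.

100.4464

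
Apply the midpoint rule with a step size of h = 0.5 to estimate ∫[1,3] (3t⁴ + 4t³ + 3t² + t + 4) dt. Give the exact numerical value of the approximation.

h = (3 − 1)/4 = 0.5.
Midpoints m₁,…,m₄ = 1.25, 1.75, 2.25, 2.75.
f(m₁)=25.07421875, f(m₂)=64.51171875, f(m₃)=143.88671875, f(m₄)=284.19921875.
h·[f(m₁) + f(m₂) + f(m₃) + f(m₄)] = 0.5·(517.671875) = 258.8359375.

258.8359375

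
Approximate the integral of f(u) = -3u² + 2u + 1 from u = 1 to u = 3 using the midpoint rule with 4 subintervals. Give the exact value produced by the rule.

h = (3 − 1)/4 = 0.5.
Midpoints m₁,…,m₄ = 1.25, 1.75, 2.25, 2.75.
f(m₁)=-1.1875, f(m₂)=-4.6875, f(m₃)=-9.6875, f(m₄)=-16.1875.
h·[f(m₁) + f(m₂) + f(m₃) + f(m₄)] = 0.5·(-31.75) = -15.875.

-15.875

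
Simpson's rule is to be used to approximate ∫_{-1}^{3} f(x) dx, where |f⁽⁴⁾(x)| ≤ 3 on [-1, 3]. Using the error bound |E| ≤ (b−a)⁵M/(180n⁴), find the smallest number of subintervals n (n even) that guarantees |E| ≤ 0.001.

12

Need 3072/(180n⁴) ≤ 0.001.
n⁴ ≥ 3072/(180·0.001) = 17066.7 ⇒ n ≥ 11.4298, so the smallest even n is 12. (n must be even for Simpson's rule.)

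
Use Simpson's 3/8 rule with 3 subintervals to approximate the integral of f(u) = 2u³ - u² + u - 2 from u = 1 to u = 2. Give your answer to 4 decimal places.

h = (2 − 1)/3 = 0.333333.
Nodes u₀,…,u₃ = 1, 1.333333, 1.666667, 2.
f(u) = 2u³ - u² + u - 2: f₀=0, f₁=2.296296, f₂=6.148148, f₃=12.
(3h/8)·[f₀ + 3f₁ + 3f₂ + f₃] = 0.125·(37.333333) = 4.6667.

4.6667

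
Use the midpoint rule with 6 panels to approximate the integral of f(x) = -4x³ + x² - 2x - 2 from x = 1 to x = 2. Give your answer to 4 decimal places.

-17.6273

h = (2 − 1)/6 = 0.166667.
Midpoints m₁,…,m₆ = 1.083333, 1.25, 1.416667, 1.583333, 1.75, 1.916667.
f(m₁)=-8.078704, f(m₂)=-10.75, f(m₃)=-14.199074, f(m₄)=-18.537037, f(m₅)=-23.875, f(m₆)=-30.324074.
h·[f(m₁) + f(m₂) + f(m₃) + f(m₄) + f(m₅) + f(m₆)] = 0.166667·(-105.763889) = -17.6273.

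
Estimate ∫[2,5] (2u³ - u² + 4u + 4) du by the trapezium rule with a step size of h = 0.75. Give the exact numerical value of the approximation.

h = (5 − 2)/4 = 0.75.
Nodes u₀,…,u₄ = 2, 2.75, 3.5, 4.25, 5.
f(u) = 2u³ - u² + 4u + 4: f₀=24, f₁=49.03125, f₂=91.5, f₃=156.46875, f₄=249.
(h/2)·[f₀ + 2f₁ + 2f₂ + 2f₃ + f₄] = 0.375·(867) = 325.125.

325.125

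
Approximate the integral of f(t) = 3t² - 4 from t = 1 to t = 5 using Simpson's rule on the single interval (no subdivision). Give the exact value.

S = (b−a)/6 · [f(1) + 4f(3) + f(5)] = 0.666667·[(-1) + 4·23 + 71] = 108.

108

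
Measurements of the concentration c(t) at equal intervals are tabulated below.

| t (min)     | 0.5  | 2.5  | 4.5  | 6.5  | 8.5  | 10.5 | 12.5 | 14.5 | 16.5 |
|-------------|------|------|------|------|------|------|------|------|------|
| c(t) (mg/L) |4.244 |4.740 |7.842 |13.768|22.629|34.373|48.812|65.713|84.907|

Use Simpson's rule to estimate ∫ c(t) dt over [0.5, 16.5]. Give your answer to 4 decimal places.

h = 2, n = 8.
(h/3)·[y₀ + 4y₁ + 2y₂ + 4y₃ + 2y₄ + 4y₅ + 2y₆ + 4y₇ + y₈] = 0.666667·(722.093) = 481.3953.

481.3953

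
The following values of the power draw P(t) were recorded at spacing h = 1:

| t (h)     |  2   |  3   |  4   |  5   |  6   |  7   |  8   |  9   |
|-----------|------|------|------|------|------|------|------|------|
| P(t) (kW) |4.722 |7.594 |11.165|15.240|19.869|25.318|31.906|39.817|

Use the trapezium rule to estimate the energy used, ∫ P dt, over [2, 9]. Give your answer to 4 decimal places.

h = 1, n = 7.
(h/2)·[y₀ + 2y₁ + 2y₂ + 2y₃ + 2y₄ + 2y₅ + 2y₆ + y₇] = 0.5·(266.723) = 133.3615.

133.3615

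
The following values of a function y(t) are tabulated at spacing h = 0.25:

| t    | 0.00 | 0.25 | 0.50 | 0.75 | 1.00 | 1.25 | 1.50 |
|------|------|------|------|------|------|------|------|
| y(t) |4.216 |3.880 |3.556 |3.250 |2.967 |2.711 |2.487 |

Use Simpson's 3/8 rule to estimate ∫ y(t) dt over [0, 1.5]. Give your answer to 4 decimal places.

4.9261

h = 0.25, n = 6.
(3h/8)·[y₀ + 3y₁ + 3y₂ + 2y₃ + 3y₄ + 3y₅ + y₆] = 0.09375·(52.545) = 4.9261.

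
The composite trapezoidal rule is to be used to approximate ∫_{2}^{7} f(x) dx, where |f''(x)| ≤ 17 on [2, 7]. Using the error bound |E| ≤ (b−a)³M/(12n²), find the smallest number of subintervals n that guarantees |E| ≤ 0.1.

43

Need 2125/(12n²) ≤ 0.1.
n² ≥ 2125/(12·0.1) = 1770.83 ⇒ n ≥ 42.0813, so the smallest n is 43.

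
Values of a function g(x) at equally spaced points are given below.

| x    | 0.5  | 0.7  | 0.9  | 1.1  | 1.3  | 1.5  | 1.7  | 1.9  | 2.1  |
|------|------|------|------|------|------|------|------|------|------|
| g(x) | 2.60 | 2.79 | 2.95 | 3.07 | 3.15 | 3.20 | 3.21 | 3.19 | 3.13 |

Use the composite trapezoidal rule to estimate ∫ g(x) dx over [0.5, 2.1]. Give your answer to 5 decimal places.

4.88500

h = 0.2, n = 8.
(h/2)·[y₀ + 2y₁ + 2y₂ + 2y₃ + 2y₄ + 2y₅ + 2y₆ + 2y₇ + y₈] = 0.1·(48.85) = 4.88500.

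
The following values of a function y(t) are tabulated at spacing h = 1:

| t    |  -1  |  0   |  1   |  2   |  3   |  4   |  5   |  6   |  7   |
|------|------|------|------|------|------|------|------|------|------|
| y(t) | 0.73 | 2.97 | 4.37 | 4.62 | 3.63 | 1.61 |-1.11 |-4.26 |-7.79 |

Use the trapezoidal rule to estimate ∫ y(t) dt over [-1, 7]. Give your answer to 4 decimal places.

8.3000

h = 1, n = 8.
(h/2)·[y₀ + 2y₁ + 2y₂ + 2y₃ + 2y₄ + 2y₅ + 2y₆ + 2y₇ + y₈] = 0.5·(16.60) = 8.3000.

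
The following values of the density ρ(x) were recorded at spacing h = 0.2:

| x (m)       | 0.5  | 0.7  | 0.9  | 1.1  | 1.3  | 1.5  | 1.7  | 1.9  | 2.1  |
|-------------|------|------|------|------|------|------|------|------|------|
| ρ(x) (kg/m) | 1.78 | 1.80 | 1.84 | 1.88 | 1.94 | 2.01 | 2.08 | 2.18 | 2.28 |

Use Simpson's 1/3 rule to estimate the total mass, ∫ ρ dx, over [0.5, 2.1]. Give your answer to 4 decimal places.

h = 0.2, n = 8.
(h/3)·[y₀ + 4y₁ + 2y₂ + 4y₃ + 2y₄ + 4y₅ + 2y₆ + 4y₇ + y₈] = 0.066667·(47.26) = 3.1507.

3.1507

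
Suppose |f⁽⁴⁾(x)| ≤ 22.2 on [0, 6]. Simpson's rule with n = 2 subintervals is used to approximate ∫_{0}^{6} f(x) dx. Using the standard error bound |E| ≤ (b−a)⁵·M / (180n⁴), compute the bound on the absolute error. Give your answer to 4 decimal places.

|E| ≤ (6)⁵·22.2 / (180·2⁴) = 172627.2/2880 = 59.9400.

59.9400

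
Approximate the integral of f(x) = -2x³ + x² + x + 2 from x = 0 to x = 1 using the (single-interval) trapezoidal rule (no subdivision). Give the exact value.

2

T = (b−a)/2 · [f(0) + f(1)] = 0.5·[2 + 2] = 2.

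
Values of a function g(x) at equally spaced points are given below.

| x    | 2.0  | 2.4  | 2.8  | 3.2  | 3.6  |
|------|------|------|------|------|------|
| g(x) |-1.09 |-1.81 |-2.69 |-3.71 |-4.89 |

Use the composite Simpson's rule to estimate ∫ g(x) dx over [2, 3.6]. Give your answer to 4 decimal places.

-4.4587

h = 0.4, n = 4.
(h/3)·[y₀ + 4y₁ + 2y₂ + 4y₃ + y₄] = 0.133333·(-33.44) = -4.4587.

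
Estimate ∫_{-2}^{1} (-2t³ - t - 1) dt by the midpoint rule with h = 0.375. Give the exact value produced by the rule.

h = (1 − (-2))/8 = 0.375.
Midpoints m₁,…,m₈ = -1.8125, -1.4375, -1.0625, -0.6875, -0.3125, 0.0625, 0.4375, 0.8125.
f(m₁)=12.72119140625, f(m₂)=6.37841796875, f(m₃)=2.46142578125, f(m₄)=0.33740234375, f(m₅)=-0.62646484375, f(m₆)=-1.06298828125, f(m₇)=-1.60498046875, f(m₈)=-2.88525390625.
h·[f(m₁) + f(m₂) + f(m₃) + f(m₄) + f(m₅) + f(m₆) + f(m₇) + f(m₈)] = 0.375·(15.71875) = 5.89453125.

5.89453125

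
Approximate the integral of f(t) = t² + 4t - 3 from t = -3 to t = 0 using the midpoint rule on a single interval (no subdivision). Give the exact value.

M = (b−a)·f(-1.5) = 3·(-6.75) = -20.25.

-20.25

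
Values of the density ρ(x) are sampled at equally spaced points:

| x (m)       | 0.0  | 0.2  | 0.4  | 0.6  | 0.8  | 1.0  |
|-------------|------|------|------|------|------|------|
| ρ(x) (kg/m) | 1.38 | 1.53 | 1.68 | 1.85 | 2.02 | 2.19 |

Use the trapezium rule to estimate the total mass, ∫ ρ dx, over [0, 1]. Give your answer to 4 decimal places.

h = 0.2, n = 5.
(h/2)·[y₀ + 2y₁ + 2y₂ + 2y₃ + 2y₄ + y₅] = 0.1·(17.73) = 1.7730.

1.7730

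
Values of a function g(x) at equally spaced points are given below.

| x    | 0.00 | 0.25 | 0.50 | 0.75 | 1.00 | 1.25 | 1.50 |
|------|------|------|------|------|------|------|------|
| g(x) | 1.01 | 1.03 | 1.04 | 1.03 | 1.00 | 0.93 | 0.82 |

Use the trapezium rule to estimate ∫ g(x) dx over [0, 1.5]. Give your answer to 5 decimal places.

h = 0.25, n = 6.
(h/2)·[y₀ + 2y₁ + 2y₂ + 2y₃ + 2y₄ + 2y₅ + y₆] = 0.125·(11.89) = 1.48625.

1.48625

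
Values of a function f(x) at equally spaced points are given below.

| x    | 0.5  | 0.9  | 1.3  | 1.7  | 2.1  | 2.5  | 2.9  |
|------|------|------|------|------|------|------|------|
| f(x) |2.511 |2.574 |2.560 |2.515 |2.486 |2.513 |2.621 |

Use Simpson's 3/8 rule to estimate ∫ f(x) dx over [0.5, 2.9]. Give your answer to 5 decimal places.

h = 0.4, n = 6.
(3h/8)·[y₀ + 3y₁ + 3y₂ + 2y₃ + 3y₄ + 3y₅ + y₆] = 0.15·(40.561) = 6.08415.

6.08415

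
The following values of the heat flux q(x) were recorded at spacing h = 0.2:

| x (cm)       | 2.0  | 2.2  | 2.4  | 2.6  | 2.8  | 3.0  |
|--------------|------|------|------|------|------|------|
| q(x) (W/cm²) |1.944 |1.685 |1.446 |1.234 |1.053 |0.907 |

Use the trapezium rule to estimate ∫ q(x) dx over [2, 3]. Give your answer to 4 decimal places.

h = 0.2, n = 5.
(h/2)·[y₀ + 2y₁ + 2y₂ + 2y₃ + 2y₄ + y₅] = 0.1·(13.687) = 1.3687.

1.3687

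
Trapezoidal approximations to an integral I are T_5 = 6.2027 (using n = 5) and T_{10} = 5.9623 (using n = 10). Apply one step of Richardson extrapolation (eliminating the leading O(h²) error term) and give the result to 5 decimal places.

5.88217

R = (4·T_{10} − T_5) / 3 = (4·5.9623 − 6.2027)/3 = (17.6465)/3 = 5.88217.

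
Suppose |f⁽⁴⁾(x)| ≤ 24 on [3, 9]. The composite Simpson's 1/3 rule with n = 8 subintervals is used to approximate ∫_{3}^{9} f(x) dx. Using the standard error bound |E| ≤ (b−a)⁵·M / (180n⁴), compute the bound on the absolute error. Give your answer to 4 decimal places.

|E| ≤ (6)⁵·24 / (180·8⁴) = 186624/737280 = 0.2531.

0.2531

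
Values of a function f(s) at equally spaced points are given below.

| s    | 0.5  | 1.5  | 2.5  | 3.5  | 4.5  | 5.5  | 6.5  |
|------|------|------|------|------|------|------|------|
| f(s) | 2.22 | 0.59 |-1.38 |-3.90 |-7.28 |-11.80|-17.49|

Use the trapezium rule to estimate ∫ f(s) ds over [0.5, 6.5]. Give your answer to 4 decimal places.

h = 1, n = 6.
(h/2)·[y₀ + 2y₁ + 2y₂ + 2y₃ + 2y₄ + 2y₅ + y₆] = 0.5·(-62.81) = -31.4050.

-31.4050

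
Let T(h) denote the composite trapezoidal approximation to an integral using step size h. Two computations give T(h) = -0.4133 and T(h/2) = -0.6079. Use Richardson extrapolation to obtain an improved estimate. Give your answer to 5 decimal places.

R = (4·T(h/2) − T(h)) / 3 = (4·(-0.6079) − (-0.4133))/3 = (-2.0183)/3 = -0.67277.

-0.67277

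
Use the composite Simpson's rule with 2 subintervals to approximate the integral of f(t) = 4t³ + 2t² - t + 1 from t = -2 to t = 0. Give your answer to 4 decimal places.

-6.6667

h = (0 − (-2))/2 = 1.
Nodes t₀,…,t₂ = -2, -1, 0.
f(t) = 4t³ + 2t² - t + 1: f₀=-21, f₁=0, f₂=1.
(h/3)·[f₀ + 4f₁ + f₂] = 0.333333·(-20) = -6.6667.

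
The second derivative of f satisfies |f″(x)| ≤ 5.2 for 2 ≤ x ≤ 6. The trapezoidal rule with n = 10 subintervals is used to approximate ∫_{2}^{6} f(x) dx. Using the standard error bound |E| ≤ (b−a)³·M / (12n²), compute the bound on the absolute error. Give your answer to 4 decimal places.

|E| ≤ (4)³·5.2 / (12·10²) = 332.8/1200 = 0.2773.

0.2773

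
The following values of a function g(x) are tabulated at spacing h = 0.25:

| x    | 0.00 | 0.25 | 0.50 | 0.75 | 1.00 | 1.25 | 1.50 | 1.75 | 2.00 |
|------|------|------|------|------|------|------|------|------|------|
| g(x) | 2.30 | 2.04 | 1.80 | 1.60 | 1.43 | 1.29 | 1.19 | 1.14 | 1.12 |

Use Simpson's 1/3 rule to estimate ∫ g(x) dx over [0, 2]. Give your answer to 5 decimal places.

h = 0.25, n = 8.
(h/3)·[y₀ + 4y₁ + 2y₂ + 4y₃ + 2y₄ + 4y₅ + 2y₆ + 4y₇ + y₈] = 0.083333·(36.54) = 3.04500.

3.04500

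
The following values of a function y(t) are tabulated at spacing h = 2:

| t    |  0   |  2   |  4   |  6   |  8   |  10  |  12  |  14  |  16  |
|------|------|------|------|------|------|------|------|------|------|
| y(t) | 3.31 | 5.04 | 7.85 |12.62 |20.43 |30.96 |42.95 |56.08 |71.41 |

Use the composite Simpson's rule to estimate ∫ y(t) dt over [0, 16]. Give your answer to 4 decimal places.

h = 2, n = 8.
(h/3)·[y₀ + 4y₁ + 2y₂ + 4y₃ + 2y₄ + 4y₅ + 2y₆ + 4y₇ + y₈] = 0.666667·(635.98) = 423.9867.

423.9867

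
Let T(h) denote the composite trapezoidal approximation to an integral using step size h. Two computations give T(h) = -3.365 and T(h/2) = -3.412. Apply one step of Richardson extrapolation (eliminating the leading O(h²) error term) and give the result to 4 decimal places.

-3.4277

R = (4·T(h/2) − T(h)) / 3 = (4·(-3.412) − (-3.365))/3 = (-10.283)/3 = -3.4277.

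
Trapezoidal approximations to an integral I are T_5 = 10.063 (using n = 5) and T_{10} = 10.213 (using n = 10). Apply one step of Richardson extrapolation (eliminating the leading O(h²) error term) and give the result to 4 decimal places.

R = (4·T_{10} − T_5) / 3 = (4·10.213 − 10.063)/3 = (30.789)/3 = 10.2630.

10.2630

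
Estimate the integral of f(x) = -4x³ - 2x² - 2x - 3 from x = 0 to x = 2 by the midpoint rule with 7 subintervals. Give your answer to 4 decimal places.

h = (2 − 0)/7 = 0.285714.
Midpoints m₁,…,m₇ = 0.142857, 0.428571, 0.714286, 1, 1.285714, 1.571429, 1.857143.
f(m₁)=-3.338192, f(m₂)=-4.539359, f(m₃)=-6.906706, f(m₄)=-11, f(m₅)=-17.379009, f(m₆)=-26.603499, f(m₇)=-39.233236.
h·[f(m₁) + f(m₂) + f(m₃) + f(m₄) + f(m₅) + f(m₆) + f(m₇)] = 0.285714·(-109) = -31.1429.

-31.1429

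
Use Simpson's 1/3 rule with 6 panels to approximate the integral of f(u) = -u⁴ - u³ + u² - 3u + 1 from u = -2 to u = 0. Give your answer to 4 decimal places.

h = (0 − (-2))/6 = 0.333333.
Nodes u₀,…,u₆ = -2, -1.666667, -1.333333, -1, -0.666667, -0.333333, 0.
f(u) = -u⁴ - u³ + u² - 3u + 1: f₀=3, f₁=5.691358, f₂=5.987654, f₃=5, f₄=3.543210, f₅=2.135802, f₆=1.
(h/3)·[f₀ + 4f₁ + 2f₂ + 4f₃ + 2f₄ + 4f₅ + f₆] = 0.111111·(74.370370) = 8.2634.

8.2634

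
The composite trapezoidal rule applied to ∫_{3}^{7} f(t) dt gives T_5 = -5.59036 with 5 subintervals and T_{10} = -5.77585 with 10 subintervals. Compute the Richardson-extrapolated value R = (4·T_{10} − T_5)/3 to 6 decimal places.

R = (4·T_{10} − T_5) / 3 = (4·(-5.77585) − (-5.59036))/3 = (-17.51304)/3 = -5.837680.

-5.837680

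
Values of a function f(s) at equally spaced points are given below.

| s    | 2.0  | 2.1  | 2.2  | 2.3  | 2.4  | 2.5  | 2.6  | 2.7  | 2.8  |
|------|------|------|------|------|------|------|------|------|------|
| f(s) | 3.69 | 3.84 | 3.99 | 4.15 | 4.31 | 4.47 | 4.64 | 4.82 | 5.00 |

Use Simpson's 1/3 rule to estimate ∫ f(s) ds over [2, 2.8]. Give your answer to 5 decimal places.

h = 0.1, n = 8.
(h/3)·[y₀ + 4y₁ + 2y₂ + 4y₃ + 2y₄ + 4y₅ + 2y₆ + 4y₇ + y₈] = 0.033333·(103.69) = 3.45633.

3.45633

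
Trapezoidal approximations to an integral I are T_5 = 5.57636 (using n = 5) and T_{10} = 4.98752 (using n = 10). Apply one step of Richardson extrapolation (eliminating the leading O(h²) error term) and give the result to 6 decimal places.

4.791240

R = (4·T_{10} − T_5) / 3 = (4·4.98752 − 5.57636)/3 = (14.37372)/3 = 4.791240.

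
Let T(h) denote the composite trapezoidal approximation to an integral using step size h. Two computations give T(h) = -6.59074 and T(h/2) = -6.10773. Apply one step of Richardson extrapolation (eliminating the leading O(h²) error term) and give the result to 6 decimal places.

-5.946727

R = (4·T(h/2) − T(h)) / 3 = (4·(-6.10773) − (-6.59074))/3 = (-17.84018)/3 = -5.946727.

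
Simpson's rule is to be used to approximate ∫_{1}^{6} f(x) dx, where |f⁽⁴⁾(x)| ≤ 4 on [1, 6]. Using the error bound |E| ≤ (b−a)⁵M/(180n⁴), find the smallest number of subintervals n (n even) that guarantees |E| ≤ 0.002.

14

Need 12500/(180n⁴) ≤ 0.002.
n⁴ ≥ 12500/(180·0.002) = 34722.2 ⇒ n ≥ 13.6506, so the smallest even n is 14. (n must be even for Simpson's rule.)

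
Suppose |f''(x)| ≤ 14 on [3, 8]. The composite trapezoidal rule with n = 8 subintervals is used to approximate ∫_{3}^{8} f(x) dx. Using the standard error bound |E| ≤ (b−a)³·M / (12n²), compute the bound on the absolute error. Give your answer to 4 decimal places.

|E| ≤ (5)³·14 / (12·8²) = 1750/768 = 2.2786.

2.2786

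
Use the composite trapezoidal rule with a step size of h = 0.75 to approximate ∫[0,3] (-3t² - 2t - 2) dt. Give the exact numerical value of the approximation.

h = (3 − 0)/4 = 0.75.
Nodes t₀,…,t₄ = 0, 0.75, 1.5, 2.25, 3.
f(t) = -3t² - 2t - 2: f₀=-2, f₁=-5.1875, f₂=-11.75, f₃=-21.6875, f₄=-35.
(h/2)·[f₀ + 2f₁ + 2f₂ + 2f₃ + f₄] = 0.375·(-114.25) = -42.84375.

-42.84375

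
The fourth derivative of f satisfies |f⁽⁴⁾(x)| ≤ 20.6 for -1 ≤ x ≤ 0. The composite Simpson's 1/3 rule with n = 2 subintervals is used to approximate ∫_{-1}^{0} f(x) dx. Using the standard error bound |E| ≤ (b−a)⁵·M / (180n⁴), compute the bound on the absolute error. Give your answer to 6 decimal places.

|E| ≤ (1)⁵·20.6 / (180·2⁴) = 20.6/2880 = 0.007153.

0.007153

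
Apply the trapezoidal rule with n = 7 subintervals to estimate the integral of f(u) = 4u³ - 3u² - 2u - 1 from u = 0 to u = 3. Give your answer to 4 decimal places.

h = (3 − 0)/7 = 0.428571.
Nodes u₀,…,u₇ = 0, 0.428571, 0.857143, 1.285714, 1.714286, 2.142857, 2.571429, 3.
f(u) = 4u³ - 3u² - 2u - 1: f₀=-1, f₁=-2.093294, f₂=-2.399417, f₃=-0.029155, f₄=6.906706, f₅=20.297376, f₆=42.032070, f₇=74.
(h/2)·[f₀ + 2f₁ + 2f₂ + 2f₃ + 2f₄ + 2f₅ + 2f₆ + f₇] = 0.214286·(202.428571) = 43.3776.

43.3776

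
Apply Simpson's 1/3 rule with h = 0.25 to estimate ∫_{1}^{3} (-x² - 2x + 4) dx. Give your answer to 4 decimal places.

h = (3 − 1)/8 = 0.25.
Nodes x₀,…,x₈ = 1, 1.25, 1.5, 1.75, 2, 2.25, 2.5, 2.75, 3.
f(x) = -x² - 2x + 4: f₀=1, f₁=-0.0625, f₂=-1.25, f₃=-2.5625, f₄=-4, f₅=-5.5625, f₆=-7.25, f₇=-9.0625, f₈=-11.
(h/3)·[f₀ + 4f₁ + 2f₂ + 4f₃ + 2f₄ + 4f₅ + 2f₆ + 4f₇ + f₈] = 0.083333·(-104) = -8.6667.

-8.6667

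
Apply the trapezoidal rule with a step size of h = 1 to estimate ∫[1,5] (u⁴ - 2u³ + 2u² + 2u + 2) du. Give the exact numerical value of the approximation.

h = (5 − 1)/4 = 1.
Nodes u₀,…,u₄ = 1, 2, 3, 4, 5.
f(u) = u⁴ - 2u³ + 2u² + 2u + 2: f₀=5, f₁=14, f₂=53, f₃=170, f₄=437.
(h/2)·[f₀ + 2f₁ + 2f₂ + 2f₃ + f₄] = 0.5·(916) = 458.

458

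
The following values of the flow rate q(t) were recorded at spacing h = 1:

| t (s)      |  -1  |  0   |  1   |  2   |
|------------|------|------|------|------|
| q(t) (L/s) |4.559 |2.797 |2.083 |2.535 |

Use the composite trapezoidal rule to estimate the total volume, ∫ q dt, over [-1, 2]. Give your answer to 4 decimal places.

8.4270

h = 1, n = 3.
(h/2)·[y₀ + 2y₁ + 2y₂ + y₃] = 0.5·(16.854) = 8.4270.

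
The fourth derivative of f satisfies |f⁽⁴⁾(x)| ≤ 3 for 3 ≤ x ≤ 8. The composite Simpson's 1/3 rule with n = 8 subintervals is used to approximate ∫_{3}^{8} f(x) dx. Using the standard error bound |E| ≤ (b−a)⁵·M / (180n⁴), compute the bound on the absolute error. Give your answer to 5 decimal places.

0.01272

|E| ≤ (5)⁵·3 / (180·8⁴) = 9375/737280 = 0.01272.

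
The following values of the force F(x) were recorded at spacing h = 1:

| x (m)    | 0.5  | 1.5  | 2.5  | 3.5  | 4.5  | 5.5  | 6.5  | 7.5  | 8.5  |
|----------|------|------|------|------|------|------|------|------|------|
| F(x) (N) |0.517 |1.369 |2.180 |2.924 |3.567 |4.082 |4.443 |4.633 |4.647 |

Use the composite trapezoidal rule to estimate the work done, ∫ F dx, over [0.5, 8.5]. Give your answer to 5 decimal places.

h = 1, n = 8.
(h/2)·[y₀ + 2y₁ + 2y₂ + 2y₃ + 2y₄ + 2y₅ + 2y₆ + 2y₇ + y₈] = 0.5·(51.560) = 25.78000.

25.78000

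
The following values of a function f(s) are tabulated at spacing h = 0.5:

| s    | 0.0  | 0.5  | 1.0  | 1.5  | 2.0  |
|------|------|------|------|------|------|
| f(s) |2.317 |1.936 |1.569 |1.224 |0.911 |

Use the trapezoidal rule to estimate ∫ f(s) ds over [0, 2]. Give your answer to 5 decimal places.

3.17150

h = 0.5, n = 4.
(h/2)·[y₀ + 2y₁ + 2y₂ + 2y₃ + y₄] = 0.25·(12.686) = 3.17150.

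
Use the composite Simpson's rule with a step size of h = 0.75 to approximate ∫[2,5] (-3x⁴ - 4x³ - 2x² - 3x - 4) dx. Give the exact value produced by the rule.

h = (5 − 2)/4 = 0.75.
Nodes x₀,…,x₄ = 2, 2.75, 3.5, 4.25, 5.
f(x) = -3x⁴ - 4x³ - 2x² - 3x - 4: f₀=-98, f₁=-282.13671875, f₂=-660.6875, f₃=-1338.69921875, f₄=-2444.
(h/3)·[f₀ + 4f₁ + 2f₂ + 4f₃ + f₄] = 0.25·(-10346.71875) = -2586.6796875.

-2586.6796875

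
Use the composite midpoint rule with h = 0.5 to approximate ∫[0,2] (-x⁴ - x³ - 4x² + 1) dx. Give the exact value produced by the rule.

-18.4453125

h = (2 − 0)/4 = 0.5.
Midpoints m₁,…,m₄ = 0.25, 0.75, 1.25, 1.75.
f(m₁)=0.73046875, f(m₂)=-1.98828125, f(m₃)=-9.64453125, f(m₄)=-25.98828125.
h·[f(m₁) + f(m₂) + f(m₃) + f(m₄)] = 0.5·(-36.890625) = -18.4453125.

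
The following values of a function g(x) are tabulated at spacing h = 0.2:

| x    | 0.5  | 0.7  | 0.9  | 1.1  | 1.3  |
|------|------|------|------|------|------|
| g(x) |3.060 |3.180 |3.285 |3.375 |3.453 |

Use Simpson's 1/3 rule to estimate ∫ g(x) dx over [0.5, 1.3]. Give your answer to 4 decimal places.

h = 0.2, n = 4.
(h/3)·[y₀ + 4y₁ + 2y₂ + 4y₃ + y₄] = 0.066667·(39.303) = 2.6202.

2.6202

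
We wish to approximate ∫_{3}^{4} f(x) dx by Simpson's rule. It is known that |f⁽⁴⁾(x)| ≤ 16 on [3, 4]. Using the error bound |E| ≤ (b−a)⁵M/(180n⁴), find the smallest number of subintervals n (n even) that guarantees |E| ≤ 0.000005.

Need 16/(180n⁴) ≤ 0.000005.
n⁴ ≥ 16/(180·0.000005) = 17777.8 ⇒ n ≥ 11.5470, so the smallest even n is 12. (n must be even for Simpson's rule.)

12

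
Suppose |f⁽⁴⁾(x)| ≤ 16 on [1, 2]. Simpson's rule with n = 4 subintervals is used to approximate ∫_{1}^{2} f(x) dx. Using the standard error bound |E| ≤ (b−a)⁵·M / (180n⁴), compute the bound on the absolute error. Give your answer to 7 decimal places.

|E| ≤ (1)⁵·16 / (180·4⁴) = 16/46080 = 0.0003472.

0.0003472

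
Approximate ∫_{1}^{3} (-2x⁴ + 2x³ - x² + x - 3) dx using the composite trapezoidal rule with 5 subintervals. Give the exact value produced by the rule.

-69.64992

h = (3 − 1)/5 = 0.4.
Nodes x₀,…,x₅ = 1, 1.4, 1.8, 2.2, 2.6, 3.
f(x) = -2x⁴ + 2x³ - x² + x - 3: f₀=-3, f₁=-5.7552, f₂=-13.7712, f₃=-31.1952, f₄=-63.4032, f₅=-117.
(h/2)·[f₀ + 2f₁ + 2f₂ + 2f₃ + 2f₄ + f₅] = 0.2·(-348.2496) = -69.64992.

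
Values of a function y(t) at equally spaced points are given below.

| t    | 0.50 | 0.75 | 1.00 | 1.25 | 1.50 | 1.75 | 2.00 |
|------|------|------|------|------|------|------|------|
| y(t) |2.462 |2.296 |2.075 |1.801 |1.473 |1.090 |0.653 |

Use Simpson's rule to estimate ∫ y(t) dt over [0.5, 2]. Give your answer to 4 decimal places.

h = 0.25, n = 6.
(h/3)·[y₀ + 4y₁ + 2y₂ + 4y₃ + 2y₄ + 4y₅ + y₆] = 0.083333·(30.959) = 2.5799.

2.5799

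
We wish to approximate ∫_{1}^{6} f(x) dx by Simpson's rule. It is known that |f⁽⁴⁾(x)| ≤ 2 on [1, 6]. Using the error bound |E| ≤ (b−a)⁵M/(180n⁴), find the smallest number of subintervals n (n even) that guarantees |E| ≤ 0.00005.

Need 6250/(180n⁴) ≤ 0.00005.
n⁴ ≥ 6250/(180·0.00005) = 694444 ⇒ n ≥ 28.8675, so the smallest even n is 30. (n must be even for Simpson's rule.)

30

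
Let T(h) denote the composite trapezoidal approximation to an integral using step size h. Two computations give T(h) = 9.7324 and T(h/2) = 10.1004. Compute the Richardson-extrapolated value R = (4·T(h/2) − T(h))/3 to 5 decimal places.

R = (4·T(h/2) − T(h)) / 3 = (4·10.1004 − 9.7324)/3 = (30.6692)/3 = 10.22307.

10.22307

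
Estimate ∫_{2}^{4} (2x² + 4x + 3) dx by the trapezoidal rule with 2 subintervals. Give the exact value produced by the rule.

h = (4 − 2)/2 = 1.
Nodes x₀,…,x₂ = 2, 3, 4.
f(x) = 2x² + 4x + 3: f₀=19, f₁=33, f₂=51.
(h/2)·[f₀ + 2f₁ + f₂] = 0.5·(136) = 68.

68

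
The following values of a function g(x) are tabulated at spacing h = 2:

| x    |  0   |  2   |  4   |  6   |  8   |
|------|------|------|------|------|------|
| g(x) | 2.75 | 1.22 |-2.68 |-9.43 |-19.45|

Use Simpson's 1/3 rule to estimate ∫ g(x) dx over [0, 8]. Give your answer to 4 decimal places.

h = 2, n = 4.
(h/3)·[y₀ + 4y₁ + 2y₂ + 4y₃ + y₄] = 0.666667·(-54.90) = -36.6000.

-36.6000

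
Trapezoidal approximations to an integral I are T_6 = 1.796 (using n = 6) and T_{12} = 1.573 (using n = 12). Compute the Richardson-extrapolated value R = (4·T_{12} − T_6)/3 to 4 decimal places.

R = (4·T_{12} − T_6) / 3 = (4·1.573 − 1.796)/3 = (4.496)/3 = 1.4987.

1.4987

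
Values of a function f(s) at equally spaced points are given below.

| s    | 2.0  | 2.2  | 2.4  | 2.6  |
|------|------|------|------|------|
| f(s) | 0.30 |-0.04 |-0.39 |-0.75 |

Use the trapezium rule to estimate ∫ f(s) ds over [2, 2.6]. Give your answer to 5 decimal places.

-0.13100

h = 0.2, n = 3.
(h/2)·[y₀ + 2y₁ + 2y₂ + y₃] = 0.1·(-1.31) = -0.13100.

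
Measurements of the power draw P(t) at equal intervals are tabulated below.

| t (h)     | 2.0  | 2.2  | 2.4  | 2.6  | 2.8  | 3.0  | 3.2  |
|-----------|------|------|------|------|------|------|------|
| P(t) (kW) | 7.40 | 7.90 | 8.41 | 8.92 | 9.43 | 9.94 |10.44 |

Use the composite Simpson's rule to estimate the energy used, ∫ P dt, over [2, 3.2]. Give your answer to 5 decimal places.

h = 0.2, n = 6.
(h/3)·[y₀ + 4y₁ + 2y₂ + 4y₃ + 2y₄ + 4y₅ + y₆] = 0.066667·(160.56) = 10.70400.

10.70400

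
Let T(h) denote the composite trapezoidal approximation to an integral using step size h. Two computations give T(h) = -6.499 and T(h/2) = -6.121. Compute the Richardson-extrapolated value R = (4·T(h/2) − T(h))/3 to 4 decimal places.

-5.9950

R = (4·T(h/2) − T(h)) / 3 = (4·(-6.121) − (-6.499))/3 = (-17.985)/3 = -5.9950.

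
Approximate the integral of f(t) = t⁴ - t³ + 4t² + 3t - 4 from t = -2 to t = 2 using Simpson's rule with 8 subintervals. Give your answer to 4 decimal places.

18.1667

h = (2 − (-2))/8 = 0.5.
Nodes t₀,…,t₈ = -2, -1.5, -1, -0.5, 0, 0.5, 1, 1.5, 2.
f(t) = t⁴ - t³ + 4t² + 3t - 4: f₀=30, f₁=8.9375, f₂=-1, f₃=-4.3125, f₄=-4, f₅=-1.5625, f₆=3, f₇=11.1875, f₈=26.
(h/3)·[f₀ + 4f₁ + 2f₂ + 4f₃ + 2f₄ + 4f₅ + 2f₆ + 4f₇ + f₈] = 0.166667·(109) = 18.1667.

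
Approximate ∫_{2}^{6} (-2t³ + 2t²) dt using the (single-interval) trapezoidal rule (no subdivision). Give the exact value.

-736

T = (b−a)/2 · [f(2) + f(6)] = 2·[(-8) + (-360)] = -736.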